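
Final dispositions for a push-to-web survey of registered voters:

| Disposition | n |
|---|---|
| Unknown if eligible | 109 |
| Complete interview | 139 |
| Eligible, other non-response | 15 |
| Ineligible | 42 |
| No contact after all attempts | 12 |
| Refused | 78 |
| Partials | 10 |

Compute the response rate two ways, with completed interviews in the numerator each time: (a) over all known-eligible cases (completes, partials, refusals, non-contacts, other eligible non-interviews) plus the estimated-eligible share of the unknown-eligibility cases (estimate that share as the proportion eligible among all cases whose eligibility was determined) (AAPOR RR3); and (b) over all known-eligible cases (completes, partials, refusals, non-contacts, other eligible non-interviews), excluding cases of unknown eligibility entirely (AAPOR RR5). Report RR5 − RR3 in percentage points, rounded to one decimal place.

14.7

Top → 139
Determined eligible → 139 + 10 + 78 + 12 + 15 = 254
e = 254 / (254 + 42) = 254 / 296 = 0.8581
Eligible share of unknowns → 0.8581 × 109 = 93.53
Base → 254 + 93.53 = 347.53
RR3 = 139 / 347.53 = 0.4000
Base → 139 + 10 + 78 + 12 + 15 = 254
RR5 = 139 / 254 = 0.5472
Difference = 54.72 − 40.00 = 14.72 percentage points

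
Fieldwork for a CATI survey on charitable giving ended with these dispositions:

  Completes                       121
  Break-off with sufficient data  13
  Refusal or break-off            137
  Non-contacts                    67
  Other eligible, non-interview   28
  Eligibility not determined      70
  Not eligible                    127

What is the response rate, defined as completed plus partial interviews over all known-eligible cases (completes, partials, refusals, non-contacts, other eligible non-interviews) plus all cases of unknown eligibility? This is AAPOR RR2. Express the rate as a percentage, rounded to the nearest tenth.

30.7%

Num = 121 + 13 = 134
Denominator = 121 + 13 + 137 + 67 + 28 + 70 = 436
RR2 = 134 / 436 = 0.3073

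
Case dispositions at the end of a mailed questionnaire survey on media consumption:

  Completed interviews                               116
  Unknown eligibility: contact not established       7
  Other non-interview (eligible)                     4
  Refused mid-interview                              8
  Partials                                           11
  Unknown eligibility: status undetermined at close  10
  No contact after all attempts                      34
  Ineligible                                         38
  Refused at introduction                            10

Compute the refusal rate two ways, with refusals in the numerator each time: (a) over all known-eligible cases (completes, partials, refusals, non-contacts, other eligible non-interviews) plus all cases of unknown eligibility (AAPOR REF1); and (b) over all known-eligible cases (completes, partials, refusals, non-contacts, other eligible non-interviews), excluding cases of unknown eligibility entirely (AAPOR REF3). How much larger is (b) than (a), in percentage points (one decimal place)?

0.8

Refused = 10 + 8 = 18
Unknown eligibility = 7 + 10 = 17
Numerator → 18
Denom → 116 + 11 + 18 + 34 + 4 + 17 = 200
REF1 = 18 / 200 = 0.0900
Denom → 116 + 11 + 18 + 34 + 4 = 183
REF3 = 18 / 183 = 0.0984
Difference = 9.84 − 9.00 = 0.84 percentage points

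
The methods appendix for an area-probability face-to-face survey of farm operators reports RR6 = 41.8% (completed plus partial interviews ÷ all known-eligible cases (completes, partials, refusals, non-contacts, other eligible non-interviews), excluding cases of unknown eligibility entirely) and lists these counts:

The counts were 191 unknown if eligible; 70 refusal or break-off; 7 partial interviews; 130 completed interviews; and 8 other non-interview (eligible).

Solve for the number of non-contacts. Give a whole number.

113

Numerator = 130 + 7 = 137
RR6 = 137 / D = 0.418
D = 137 / 0.418 = 327.8
Rest of base = 215
non-contacts = 327.8 − 215 ≈ 113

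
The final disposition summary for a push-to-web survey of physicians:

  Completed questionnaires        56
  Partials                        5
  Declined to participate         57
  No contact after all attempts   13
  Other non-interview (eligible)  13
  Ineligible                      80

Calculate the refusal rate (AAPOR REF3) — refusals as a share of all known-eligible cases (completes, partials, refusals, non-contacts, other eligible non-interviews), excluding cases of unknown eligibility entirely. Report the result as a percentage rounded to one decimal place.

39.6%

Numerator → 57
Denom → 56 + 5 + 57 + 13 + 13 = 144
REF3 = 57 / 144 = 0.3958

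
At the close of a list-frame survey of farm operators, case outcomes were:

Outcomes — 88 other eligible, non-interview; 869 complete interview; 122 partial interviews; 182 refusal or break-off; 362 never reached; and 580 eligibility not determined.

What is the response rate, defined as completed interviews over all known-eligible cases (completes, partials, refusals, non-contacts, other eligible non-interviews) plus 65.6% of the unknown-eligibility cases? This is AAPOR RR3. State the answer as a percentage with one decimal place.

Top → 869
Known eligible → 869 + 122 + 182 + 362 + 88 = 1623
Estimated eligible among unknowns → 0.6560 × 580 = 380.48
Base → 1623 + 380.48 = 2003.48
RR3 = 869 / 2003.48 = 0.4337

43.4%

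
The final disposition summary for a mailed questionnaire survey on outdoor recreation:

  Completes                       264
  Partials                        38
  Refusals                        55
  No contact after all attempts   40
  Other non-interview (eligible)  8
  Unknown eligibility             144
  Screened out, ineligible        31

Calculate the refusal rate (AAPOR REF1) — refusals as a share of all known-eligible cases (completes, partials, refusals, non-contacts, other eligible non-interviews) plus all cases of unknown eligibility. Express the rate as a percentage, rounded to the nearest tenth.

Num: 55
Denominator: 264 + 38 + 55 + 40 + 8 + 144 = 549
REF1 = 55 / 549 = 0.1002

10.0%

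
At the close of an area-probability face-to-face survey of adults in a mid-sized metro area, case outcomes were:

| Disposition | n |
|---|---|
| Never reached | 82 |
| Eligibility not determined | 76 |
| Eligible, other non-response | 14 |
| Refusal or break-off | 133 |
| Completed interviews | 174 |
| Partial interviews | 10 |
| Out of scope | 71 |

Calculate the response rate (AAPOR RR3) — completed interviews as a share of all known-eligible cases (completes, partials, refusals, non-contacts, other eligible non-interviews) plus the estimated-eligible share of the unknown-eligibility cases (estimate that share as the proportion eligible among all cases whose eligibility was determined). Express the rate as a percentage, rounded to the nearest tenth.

Top = 174
Known eligible = 174 + 10 + 133 + 82 + 14 = 413
e = 413 / (413 + 71) = 413 / 484 = 0.8533
Estimated eligible among unknowns = 0.8533 × 76 = 64.85
Denominator = 413 + 64.85 = 477.85
RR3 = 174 / 477.85 = 0.3641

36.4%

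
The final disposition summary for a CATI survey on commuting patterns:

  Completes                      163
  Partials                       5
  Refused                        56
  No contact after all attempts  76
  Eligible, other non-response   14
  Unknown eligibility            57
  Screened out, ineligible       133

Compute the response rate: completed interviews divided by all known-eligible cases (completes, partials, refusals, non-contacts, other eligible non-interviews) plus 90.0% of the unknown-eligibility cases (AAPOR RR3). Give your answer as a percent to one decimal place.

Top = 163
Eligible (known) = 163 + 5 + 56 + 76 + 14 = 314
e × U = 0.9000 × 57 = 51.30
Denom = 314 + 51.30 = 365.30
RR3 = 163 / 365.30 = 0.4462

44.6%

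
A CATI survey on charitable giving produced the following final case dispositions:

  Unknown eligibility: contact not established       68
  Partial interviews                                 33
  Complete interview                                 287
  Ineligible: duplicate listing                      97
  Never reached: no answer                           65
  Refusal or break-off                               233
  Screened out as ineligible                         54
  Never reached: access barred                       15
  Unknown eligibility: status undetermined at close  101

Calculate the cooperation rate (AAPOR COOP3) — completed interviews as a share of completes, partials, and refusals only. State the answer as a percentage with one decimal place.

No contact after all attempts = 65 + 15 = 80
Eligibility not determined = 68 + 101 = 169
Not eligible = 54 + 97 = 151
Top: 287
Denominator: 287 + 33 + 233 = 553
COOP3 = 287 / 553 = 0.5190

51.9%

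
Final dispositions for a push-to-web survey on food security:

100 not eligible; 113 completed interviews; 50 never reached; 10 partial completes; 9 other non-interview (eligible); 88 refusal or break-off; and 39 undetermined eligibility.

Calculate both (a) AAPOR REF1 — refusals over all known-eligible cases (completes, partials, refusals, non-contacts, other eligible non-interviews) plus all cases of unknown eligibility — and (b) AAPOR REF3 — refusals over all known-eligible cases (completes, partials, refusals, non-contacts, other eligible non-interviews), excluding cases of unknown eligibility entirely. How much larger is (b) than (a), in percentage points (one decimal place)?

4.1

Top = 88
Denominator = 113 + 10 + 88 + 50 + 9 + 39 = 309
REF1 = 88 / 309 = 0.2848
Denominator = 113 + 10 + 88 + 50 + 9 = 270
REF3 = 88 / 270 = 0.3259
Difference = 32.59 − 28.48 = 4.11 percentage points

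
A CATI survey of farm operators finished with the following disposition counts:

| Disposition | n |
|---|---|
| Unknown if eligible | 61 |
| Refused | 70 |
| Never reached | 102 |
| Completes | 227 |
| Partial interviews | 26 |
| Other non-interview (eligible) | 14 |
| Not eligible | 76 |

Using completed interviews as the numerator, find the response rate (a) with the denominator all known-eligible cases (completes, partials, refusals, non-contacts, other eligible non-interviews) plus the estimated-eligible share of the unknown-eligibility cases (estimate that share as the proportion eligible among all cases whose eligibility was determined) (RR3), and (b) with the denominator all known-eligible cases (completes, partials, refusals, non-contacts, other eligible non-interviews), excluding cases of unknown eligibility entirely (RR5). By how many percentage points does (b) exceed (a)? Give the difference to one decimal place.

Numerator = 227
Determined eligible = 227 + 26 + 70 + 102 + 14 = 439
e = 439 / (439 + 76) = 439 / 515 = 0.8524
e × U = 0.8524 × 61 = 52.00
Base = 439 + 52.00 = 491.00
RR3 = 227 / 491.00 = 0.4623
Base = 227 + 26 + 70 + 102 + 14 = 439
RR5 = 227 / 439 = 0.5171
Difference = 51.71 − 46.23 = 5.48 percentage points

5.5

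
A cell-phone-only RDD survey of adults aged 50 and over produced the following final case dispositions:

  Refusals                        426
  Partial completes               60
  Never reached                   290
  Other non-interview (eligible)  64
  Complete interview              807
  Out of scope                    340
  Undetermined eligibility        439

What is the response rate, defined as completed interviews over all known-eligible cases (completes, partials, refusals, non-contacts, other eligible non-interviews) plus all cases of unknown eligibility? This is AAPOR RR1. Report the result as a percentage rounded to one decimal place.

Numerator → 807
Denominator → 807 + 60 + 426 + 290 + 64 + 439 = 2086
RR1 = 807 / 2086 = 0.3869

38.7%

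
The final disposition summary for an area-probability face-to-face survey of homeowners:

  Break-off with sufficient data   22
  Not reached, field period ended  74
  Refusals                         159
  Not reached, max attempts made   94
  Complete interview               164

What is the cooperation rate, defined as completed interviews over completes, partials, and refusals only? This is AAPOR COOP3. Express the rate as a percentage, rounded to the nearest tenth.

47.5%

Never reached = 74 + 94 = 168
Numerator: 164
Base: 164 + 22 + 159 = 345
COOP3 = 164 / 345 = 0.4754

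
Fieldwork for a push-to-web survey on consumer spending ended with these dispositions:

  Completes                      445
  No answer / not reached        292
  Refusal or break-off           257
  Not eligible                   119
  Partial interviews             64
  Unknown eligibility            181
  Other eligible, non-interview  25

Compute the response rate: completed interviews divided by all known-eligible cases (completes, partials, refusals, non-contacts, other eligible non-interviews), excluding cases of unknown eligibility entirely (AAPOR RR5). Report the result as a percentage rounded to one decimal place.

Num = 445
Denominator = 445 + 64 + 257 + 292 + 25 = 1083
RR5 = 445 / 1083 = 0.4109

41.1%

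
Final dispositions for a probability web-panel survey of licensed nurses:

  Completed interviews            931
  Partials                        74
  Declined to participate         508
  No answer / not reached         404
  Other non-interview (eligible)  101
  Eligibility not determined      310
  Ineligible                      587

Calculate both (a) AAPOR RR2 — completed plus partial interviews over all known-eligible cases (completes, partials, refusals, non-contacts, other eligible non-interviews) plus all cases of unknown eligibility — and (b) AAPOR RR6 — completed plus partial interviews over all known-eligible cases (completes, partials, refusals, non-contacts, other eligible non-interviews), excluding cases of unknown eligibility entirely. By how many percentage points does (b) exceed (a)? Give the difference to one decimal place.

6.6

Top → 931 + 74 = 1005
Denom → 931 + 74 + 508 + 404 + 101 + 310 = 2328
RR2 = 1005 / 2328 = 0.4317
Denom → 931 + 74 + 508 + 404 + 101 = 2018
RR6 = 1005 / 2018 = 0.4980
Difference = 49.80 − 43.17 = 6.63 percentage points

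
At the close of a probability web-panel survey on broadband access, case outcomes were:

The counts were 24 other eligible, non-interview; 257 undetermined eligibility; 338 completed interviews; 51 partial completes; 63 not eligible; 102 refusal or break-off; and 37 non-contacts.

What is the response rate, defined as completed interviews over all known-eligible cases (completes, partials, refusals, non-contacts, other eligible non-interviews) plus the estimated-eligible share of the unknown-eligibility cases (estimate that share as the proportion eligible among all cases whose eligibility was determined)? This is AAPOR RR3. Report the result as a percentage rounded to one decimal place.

43.2%

Numerator → 338
Eligible (known) → 338 + 51 + 102 + 37 + 24 = 552
e = 552 / (552 + 63) = 552 / 615 = 0.8976
e × U → 0.8976 × 257 = 230.68
Denominator → 552 + 230.68 = 782.68
RR3 = 338 / 782.68 = 0.4318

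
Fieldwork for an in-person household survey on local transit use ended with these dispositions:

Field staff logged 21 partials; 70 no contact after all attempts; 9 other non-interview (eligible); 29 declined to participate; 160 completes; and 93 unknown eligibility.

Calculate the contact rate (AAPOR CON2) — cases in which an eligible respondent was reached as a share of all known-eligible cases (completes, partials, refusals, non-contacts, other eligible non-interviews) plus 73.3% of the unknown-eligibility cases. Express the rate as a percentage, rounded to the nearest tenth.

Numerator: 160 + 21 + 29 + 9 = 219
Eligible (known): 160 + 21 + 29 + 70 + 9 = 289
e × U: 0.7330 × 93 = 68.17
Base: 289 + 68.17 = 357.17
CON2 = 219 / 357.17 = 0.6132

61.3%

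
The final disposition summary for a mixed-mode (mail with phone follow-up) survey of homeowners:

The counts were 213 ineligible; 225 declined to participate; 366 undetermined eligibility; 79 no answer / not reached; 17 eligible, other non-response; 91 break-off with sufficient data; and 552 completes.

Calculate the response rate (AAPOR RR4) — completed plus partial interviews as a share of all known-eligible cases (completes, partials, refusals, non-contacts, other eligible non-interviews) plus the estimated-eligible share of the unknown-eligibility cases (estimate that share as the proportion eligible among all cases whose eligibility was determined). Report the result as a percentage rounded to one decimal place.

50.9%

Top: 552 + 91 = 643
Determined eligible: 552 + 91 + 225 + 79 + 17 = 964
e = 964 / (964 + 213) = 964 / 1177 = 0.8190
Eligible share of unknowns: 0.8190 × 366 = 299.75
Base: 964 + 299.75 = 1263.75
RR4 = 643 / 1263.75 = 0.5088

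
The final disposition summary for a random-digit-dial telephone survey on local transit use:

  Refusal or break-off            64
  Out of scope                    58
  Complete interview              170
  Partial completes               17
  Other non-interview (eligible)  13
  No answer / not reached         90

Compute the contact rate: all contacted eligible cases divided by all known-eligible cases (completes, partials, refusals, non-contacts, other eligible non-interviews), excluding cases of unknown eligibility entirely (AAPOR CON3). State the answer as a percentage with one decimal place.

Num → 170 + 17 + 64 + 13 = 264
Denom → 170 + 17 + 64 + 90 + 13 = 354
CON3 = 264 / 354 = 0.7458

74.6%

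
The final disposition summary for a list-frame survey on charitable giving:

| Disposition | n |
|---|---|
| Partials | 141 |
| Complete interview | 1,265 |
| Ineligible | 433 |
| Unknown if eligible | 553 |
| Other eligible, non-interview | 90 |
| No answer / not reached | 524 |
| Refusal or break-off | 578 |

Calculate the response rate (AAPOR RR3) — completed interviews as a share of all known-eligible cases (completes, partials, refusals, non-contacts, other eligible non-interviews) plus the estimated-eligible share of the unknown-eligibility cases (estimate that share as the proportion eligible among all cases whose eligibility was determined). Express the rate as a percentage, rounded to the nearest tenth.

Num: 1265
Known eligible: 1265 + 141 + 578 + 524 + 90 = 2598
e = 2598 / (2598 + 433) = 2598 / 3031 = 0.8571
Eligible share of unknowns: 0.8571 × 553 = 473.98
Denominator: 2598 + 473.98 = 3071.98
RR3 = 1265 / 3071.98 = 0.4118

41.2%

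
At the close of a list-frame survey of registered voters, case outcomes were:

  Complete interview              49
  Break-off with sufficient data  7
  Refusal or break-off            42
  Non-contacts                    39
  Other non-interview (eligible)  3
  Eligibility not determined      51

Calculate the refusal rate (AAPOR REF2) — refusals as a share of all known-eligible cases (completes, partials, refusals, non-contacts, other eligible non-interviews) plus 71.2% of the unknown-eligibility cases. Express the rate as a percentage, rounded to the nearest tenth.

Top = 42
Known eligible = 49 + 7 + 42 + 39 + 3 = 140
Eligible share of unknowns = 0.7120 × 51 = 36.31
Denom = 140 + 36.31 = 176.31
REF2 = 42 / 176.31 = 0.2382

23.8%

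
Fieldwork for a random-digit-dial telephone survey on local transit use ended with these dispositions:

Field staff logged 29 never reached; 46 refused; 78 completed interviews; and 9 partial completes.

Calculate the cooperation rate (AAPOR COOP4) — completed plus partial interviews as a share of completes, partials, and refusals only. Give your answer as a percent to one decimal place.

65.4%

Numerator → 78 + 9 = 87
Base → 78 + 9 + 46 = 133
COOP4 = 87 / 133 = 0.6541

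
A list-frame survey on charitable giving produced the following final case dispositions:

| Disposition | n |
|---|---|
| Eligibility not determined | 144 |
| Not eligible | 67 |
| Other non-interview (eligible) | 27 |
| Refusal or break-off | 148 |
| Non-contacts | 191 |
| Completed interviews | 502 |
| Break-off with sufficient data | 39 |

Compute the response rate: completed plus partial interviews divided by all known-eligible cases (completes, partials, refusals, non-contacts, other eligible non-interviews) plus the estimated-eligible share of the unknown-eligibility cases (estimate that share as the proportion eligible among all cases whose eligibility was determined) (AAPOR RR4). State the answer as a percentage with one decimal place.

Top → 502 + 39 = 541
Eligible (known) → 502 + 39 + 148 + 191 + 27 = 907
e = 907 / (907 + 67) = 907 / 974 = 0.9312
e × U → 0.9312 × 144 = 134.09
Base → 907 + 134.09 = 1041.09
RR4 = 541 / 1041.09 = 0.5196

52.0%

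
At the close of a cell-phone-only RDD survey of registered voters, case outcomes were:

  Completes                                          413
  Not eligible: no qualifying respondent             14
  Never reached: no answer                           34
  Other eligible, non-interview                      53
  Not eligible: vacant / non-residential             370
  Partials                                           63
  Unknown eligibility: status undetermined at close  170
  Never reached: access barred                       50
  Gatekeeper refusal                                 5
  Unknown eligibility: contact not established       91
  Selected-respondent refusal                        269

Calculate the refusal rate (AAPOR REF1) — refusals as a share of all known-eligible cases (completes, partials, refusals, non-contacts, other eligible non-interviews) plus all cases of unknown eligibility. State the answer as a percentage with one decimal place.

23.9%

Refusals = 5 + 269 = 274
No contact after all attempts = 34 + 50 = 84
Unknown if eligible = 91 + 170 = 261
Not eligible = 14 + 370 = 384
Top: 274
Denom: 413 + 63 + 274 + 84 + 53 + 261 = 1148
REF1 = 274 / 1148 = 0.2387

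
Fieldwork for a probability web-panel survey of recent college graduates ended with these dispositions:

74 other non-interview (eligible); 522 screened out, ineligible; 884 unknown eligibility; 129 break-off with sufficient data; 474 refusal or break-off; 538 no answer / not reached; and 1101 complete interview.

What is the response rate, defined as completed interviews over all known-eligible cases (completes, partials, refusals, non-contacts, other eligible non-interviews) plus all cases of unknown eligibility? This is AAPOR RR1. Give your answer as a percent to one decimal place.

Num: 1101
Denom: 1101 + 129 + 474 + 538 + 74 + 884 = 3200
RR1 = 1101 / 3200 = 0.3441

34.4%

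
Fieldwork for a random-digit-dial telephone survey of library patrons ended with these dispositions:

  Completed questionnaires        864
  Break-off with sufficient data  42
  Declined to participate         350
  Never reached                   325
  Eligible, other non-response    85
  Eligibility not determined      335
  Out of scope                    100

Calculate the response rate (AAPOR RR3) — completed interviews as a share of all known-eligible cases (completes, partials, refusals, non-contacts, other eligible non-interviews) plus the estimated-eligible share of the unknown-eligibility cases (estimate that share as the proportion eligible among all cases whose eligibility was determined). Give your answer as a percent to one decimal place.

43.6%

Top → 864
Known eligible → 864 + 42 + 350 + 325 + 85 = 1666
e = 1666 / (1666 + 100) = 1666 / 1766 = 0.9434
e × U → 0.9434 × 335 = 316.04
Denominator → 1666 + 316.04 = 1982.04
RR3 = 864 / 1982.04 = 0.4359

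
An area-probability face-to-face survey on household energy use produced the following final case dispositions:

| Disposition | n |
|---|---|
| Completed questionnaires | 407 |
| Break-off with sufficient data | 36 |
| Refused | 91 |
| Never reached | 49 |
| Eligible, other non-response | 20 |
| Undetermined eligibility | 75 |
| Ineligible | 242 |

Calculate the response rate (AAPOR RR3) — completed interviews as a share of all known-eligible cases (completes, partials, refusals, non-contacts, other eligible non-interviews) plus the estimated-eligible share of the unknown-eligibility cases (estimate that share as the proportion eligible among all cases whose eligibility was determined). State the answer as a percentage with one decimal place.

Num → 407
Eligible (known) → 407 + 36 + 91 + 49 + 20 = 603
e = 603 / (603 + 242) = 603 / 845 = 0.7136
Estimated eligible among unknowns → 0.7136 × 75 = 53.52
Denom → 603 + 53.52 = 656.52
RR3 = 407 / 656.52 = 0.6199

62.0%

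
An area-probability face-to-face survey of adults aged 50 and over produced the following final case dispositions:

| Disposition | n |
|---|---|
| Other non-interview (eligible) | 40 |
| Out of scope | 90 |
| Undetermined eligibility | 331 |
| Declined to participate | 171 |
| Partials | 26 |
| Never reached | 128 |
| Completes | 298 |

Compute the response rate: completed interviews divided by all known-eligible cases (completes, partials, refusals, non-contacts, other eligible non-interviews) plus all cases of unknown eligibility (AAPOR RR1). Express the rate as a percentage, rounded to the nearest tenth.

Numerator = 298
Base = 298 + 26 + 171 + 128 + 40 + 331 = 994
RR1 = 298 / 994 = 0.2998

30.0%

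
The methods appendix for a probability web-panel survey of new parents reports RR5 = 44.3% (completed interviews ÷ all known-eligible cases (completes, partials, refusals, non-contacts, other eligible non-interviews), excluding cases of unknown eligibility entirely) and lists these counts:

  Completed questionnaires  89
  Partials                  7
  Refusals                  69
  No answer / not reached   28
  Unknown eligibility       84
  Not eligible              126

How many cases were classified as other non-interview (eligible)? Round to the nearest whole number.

RR5 = 89 / D = 0.443
D = 89 / 0.443 = 200.9
Remaining denominator categories sum to 193
other non-interview (eligible) = 200.9 − 193 ≈ 8

8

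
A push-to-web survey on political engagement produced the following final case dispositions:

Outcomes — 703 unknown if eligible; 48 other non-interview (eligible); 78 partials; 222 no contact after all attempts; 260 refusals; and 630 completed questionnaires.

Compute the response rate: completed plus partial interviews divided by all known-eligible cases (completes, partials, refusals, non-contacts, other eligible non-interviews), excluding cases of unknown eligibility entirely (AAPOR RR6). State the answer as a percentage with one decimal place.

57.2%

Num: 630 + 78 = 708
Base: 630 + 78 + 260 + 222 + 48 = 1238
RR6 = 708 / 1238 = 0.5719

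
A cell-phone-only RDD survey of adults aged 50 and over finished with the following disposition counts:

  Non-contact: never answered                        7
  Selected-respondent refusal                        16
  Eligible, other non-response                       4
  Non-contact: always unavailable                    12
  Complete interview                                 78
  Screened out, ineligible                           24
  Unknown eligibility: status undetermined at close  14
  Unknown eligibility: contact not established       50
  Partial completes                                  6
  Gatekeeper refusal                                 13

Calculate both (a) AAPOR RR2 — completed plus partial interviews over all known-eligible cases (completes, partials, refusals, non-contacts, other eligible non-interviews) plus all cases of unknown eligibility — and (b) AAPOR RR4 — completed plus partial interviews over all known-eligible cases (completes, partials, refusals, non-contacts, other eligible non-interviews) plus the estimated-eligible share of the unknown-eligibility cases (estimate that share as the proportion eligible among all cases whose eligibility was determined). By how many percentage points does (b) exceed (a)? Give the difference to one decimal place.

2.1

Refused = 13 + 16 = 29
Never reached = 7 + 12 = 19
Undetermined eligibility = 50 + 14 = 64
Top = 78 + 6 = 84
Base = 78 + 6 + 29 + 19 + 4 + 64 = 200
RR2 = 84 / 200 = 0.4200
Known eligible = 78 + 6 + 29 + 19 + 4 = 136
e = 136 / (136 + 24) = 136 / 160 = 0.8500
e × U = 0.8500 × 64 = 54.40
Base = 136 + 54.40 = 190.40
RR4 = 84 / 190.40 = 0.4412
Difference = 44.12 − 42.00 = 2.12 percentage points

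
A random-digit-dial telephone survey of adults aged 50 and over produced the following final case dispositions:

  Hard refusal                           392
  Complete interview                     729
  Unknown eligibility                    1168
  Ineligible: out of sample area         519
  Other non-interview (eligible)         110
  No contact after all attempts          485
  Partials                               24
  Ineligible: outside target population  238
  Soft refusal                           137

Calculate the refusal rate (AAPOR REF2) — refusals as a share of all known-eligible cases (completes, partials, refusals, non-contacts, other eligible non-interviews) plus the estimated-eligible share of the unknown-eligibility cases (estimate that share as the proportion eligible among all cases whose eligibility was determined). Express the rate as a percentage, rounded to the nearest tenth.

Refusals = 392 + 137 = 529
Ineligible = 238 + 519 = 757
Num = 529
Eligible (known) = 729 + 24 + 529 + 485 + 110 = 1877
e = 1877 / (1877 + 757) = 1877 / 2634 = 0.7126
Eligible share of unknowns = 0.7126 × 1168 = 832.32
Denominator = 1877 + 832.32 = 2709.32
REF2 = 529 / 2709.32 = 0.1953

19.5%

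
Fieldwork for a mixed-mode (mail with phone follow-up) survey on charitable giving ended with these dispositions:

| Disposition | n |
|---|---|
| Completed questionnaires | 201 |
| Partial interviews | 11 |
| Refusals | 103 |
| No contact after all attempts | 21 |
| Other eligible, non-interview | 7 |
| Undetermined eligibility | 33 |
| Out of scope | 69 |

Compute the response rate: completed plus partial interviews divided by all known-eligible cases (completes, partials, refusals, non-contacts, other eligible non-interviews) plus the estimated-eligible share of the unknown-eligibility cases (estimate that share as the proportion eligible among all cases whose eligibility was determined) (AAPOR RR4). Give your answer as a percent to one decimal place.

57.2%

Top → 201 + 11 = 212
Determined eligible → 201 + 11 + 103 + 21 + 7 = 343
e = 343 / (343 + 69) = 343 / 412 = 0.8325
Eligible share of unknowns → 0.8325 × 33 = 27.47
Denom → 343 + 27.47 = 370.47
RR4 = 212 / 370.47 = 0.5722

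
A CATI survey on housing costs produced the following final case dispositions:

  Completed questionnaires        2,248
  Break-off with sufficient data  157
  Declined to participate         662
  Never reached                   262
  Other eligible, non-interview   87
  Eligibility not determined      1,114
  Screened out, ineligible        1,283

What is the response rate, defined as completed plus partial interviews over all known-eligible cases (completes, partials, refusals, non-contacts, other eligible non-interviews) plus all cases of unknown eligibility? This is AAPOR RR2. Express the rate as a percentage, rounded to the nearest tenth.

53.1%

Top → 2248 + 157 = 2405
Base → 2248 + 157 + 662 + 262 + 87 + 1114 = 4530
RR2 = 2405 / 4530 = 0.5309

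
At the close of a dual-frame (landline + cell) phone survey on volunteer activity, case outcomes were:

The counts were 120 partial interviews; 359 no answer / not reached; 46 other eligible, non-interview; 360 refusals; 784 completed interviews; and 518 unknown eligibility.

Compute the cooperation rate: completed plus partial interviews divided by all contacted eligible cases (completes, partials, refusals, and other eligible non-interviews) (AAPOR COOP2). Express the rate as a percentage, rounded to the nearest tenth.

Top = 784 + 120 = 904
Denom = 784 + 120 + 360 + 46 = 1310
COOP2 = 904 / 1310 = 0.6901

69.0%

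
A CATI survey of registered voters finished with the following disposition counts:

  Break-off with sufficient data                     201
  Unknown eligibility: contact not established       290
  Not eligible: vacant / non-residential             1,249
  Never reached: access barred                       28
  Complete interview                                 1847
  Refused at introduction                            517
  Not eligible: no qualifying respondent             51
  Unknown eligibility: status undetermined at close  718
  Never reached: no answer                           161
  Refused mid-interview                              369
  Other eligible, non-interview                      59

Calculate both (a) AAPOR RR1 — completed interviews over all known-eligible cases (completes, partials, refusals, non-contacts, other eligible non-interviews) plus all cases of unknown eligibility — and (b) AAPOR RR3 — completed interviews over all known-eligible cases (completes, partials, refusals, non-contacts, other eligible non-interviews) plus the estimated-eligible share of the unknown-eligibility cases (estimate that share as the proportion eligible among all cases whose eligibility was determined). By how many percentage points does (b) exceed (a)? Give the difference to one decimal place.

3.3

Refused = 517 + 369 = 886
No contact after all attempts = 161 + 28 = 189
Undetermined eligibility = 290 + 718 = 1008
Ineligible = 51 + 1249 = 1300
Num: 1847
Denominator: 1847 + 201 + 886 + 189 + 59 + 1008 = 4190
RR1 = 1847 / 4190 = 0.4408
Determined eligible: 1847 + 201 + 886 + 189 + 59 = 3182
e = 3182 / (3182 + 1300) = 3182 / 4482 = 0.7100
Estimated eligible among unknowns: 0.7100 × 1008 = 715.68
Denominator: 3182 + 715.68 = 3897.68
RR3 = 1847 / 3897.68 = 0.4739
Difference = 47.39 − 44.08 = 3.31 percentage points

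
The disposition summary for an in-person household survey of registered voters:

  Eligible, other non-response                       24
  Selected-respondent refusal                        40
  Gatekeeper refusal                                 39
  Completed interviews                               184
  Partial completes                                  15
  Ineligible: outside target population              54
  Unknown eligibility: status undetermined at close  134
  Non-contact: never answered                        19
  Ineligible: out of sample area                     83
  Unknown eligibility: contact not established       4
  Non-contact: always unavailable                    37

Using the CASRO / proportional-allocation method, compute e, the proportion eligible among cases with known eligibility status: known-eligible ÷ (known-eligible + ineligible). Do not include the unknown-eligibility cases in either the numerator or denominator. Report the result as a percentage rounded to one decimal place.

Refusal or break-off = 39 + 40 = 79
No answer / not reached = 19 + 37 = 56
Unknown if eligible = 4 + 134 = 138
Screened out, ineligible = 54 + 83 = 137
Known eligible = 184 + 15 + 79 + 56 + 24 = 358
e = 358 / (358 + 137) = 358 / 495 = 0.7232

72.3%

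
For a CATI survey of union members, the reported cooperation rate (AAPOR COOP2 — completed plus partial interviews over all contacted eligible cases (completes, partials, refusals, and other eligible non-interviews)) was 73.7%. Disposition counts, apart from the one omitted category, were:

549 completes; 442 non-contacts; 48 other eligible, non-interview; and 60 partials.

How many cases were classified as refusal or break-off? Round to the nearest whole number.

Numerator: 549 + 60 = 609
COOP2 = 609 / D = 0.737
D = 609 / 0.737 = 826.3
Rest of base = 657
refusal or break-off = 826.3 − 657 ≈ 169

169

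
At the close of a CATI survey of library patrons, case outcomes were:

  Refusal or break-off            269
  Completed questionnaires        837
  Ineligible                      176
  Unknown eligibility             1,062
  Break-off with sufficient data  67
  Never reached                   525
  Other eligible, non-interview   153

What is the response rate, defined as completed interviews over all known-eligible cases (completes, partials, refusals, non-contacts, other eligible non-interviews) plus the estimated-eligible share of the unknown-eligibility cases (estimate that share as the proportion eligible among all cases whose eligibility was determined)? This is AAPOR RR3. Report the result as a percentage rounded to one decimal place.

29.7%

Top = 837
Eligible (known) = 837 + 67 + 269 + 525 + 153 = 1851
e = 1851 / (1851 + 176) = 1851 / 2027 = 0.9132
Estimated eligible among unknowns = 0.9132 × 1062 = 969.82
Denominator = 1851 + 969.82 = 2820.82
RR3 = 837 / 2820.82 = 0.2967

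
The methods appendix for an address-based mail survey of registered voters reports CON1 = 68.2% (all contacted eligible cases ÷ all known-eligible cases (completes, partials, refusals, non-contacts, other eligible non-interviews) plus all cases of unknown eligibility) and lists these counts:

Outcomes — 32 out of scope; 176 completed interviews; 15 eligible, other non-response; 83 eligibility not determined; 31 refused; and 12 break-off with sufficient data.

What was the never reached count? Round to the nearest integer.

Numerator → 176 + 12 + 31 + 15 = 234
CON1 = 234 / D = 0.682
D = 234 / 0.682 = 343.1
Remaining denominator categories sum to 317
never reached = 343.1 − 317 ≈ 26

26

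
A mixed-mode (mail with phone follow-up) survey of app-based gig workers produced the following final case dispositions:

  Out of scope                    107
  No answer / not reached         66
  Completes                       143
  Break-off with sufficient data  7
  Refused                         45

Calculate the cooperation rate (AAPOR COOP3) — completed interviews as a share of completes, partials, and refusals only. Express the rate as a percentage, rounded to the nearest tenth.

73.3%

Num → 143
Denom → 143 + 7 + 45 = 195
COOP3 = 143 / 195 = 0.7333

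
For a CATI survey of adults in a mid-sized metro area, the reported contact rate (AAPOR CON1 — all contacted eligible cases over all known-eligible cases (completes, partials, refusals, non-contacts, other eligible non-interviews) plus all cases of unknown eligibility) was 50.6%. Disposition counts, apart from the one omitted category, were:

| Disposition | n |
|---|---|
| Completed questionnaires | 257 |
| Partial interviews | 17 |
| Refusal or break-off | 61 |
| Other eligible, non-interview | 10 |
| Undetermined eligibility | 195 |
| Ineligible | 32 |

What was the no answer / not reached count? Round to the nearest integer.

142

Numerator → 257 + 17 + 61 + 10 = 345
CON1 = 345 / D = 0.506
D = 345 / 0.506 = 681.8
Other denominator terms total 540
no answer / not reached = 681.8 − 540 ≈ 142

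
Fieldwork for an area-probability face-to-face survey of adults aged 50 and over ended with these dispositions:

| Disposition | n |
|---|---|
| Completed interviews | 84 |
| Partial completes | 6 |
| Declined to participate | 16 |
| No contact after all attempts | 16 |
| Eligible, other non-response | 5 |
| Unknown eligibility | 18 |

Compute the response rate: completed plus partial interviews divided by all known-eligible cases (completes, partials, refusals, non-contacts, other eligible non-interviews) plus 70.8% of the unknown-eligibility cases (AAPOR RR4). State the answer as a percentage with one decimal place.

Numerator: 84 + 6 = 90
Known eligible: 84 + 6 + 16 + 16 + 5 = 127
Eligible share of unknowns: 0.7080 × 18 = 12.74
Denom: 127 + 12.74 = 139.74
RR4 = 90 / 139.74 = 0.6441

64.4%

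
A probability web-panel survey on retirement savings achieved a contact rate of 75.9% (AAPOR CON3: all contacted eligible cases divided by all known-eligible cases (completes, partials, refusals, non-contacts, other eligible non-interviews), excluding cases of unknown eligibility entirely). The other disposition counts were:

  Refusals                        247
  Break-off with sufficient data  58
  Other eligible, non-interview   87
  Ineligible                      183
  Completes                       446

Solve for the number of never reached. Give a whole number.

Num → 446 + 58 + 247 + 87 = 838
CON3 = 838 / D = 0.759
D = 838 / 0.759 = 1104.1
Remaining denominator categories sum to 838
never reached = 1104.1 − 838 ≈ 266

266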